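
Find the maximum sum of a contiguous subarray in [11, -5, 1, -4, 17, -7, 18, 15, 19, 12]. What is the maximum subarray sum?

Using Kadane's algorithm on [11, -5, 1, -4, 17, -7, 18, 15, 19, 12]:

Scanning through the array:
Position 1 (value -5): max_ending_here = 6, max_so_far = 11
Position 2 (value 1): max_ending_here = 7, max_so_far = 11
Position 3 (value -4): max_ending_here = 3, max_so_far = 11
Position 4 (value 17): max_ending_here = 20, max_so_far = 20
Position 5 (value -7): max_ending_here = 13, max_so_far = 20
Position 6 (value 18): max_ending_here = 31, max_so_far = 31
Position 7 (value 15): max_ending_here = 46, max_so_far = 46
Position 8 (value 19): max_ending_here = 65, max_so_far = 65
Position 9 (value 12): max_ending_here = 77, max_so_far = 77

Maximum subarray: [11, -5, 1, -4, 17, -7, 18, 15, 19, 12]
Maximum sum: 77

The maximum subarray is [11, -5, 1, -4, 17, -7, 18, 15, 19, 12] with sum 77. This subarray runs from index 0 to index 9.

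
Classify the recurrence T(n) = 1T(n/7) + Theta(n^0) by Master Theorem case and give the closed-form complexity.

Master Theorem for T(n) = 1T(n/7) + O(n^0):

a = 1, b = 7, c = 0
log_b(a) = log_7(1) = 0.0000

Case 2: c = 0 = log_7(1) = 0.0000
T(n) = O(n^0 log n) = O(log n)

For T(n) = 1T(n/7) + O(n^0): log_7(1) = 0.0000. This is Case 2 of the Master Theorem (c = log_b(a), equal work at all levels), giving O(log n).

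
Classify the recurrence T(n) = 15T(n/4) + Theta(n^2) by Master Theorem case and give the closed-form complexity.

Master Theorem for T(n) = 15T(n/4) + O(n^2):

a = 15, b = 4, c = 2
log_b(a) = log_4(15) = 1.9534

Case 3: c = 2 > log_4(15) = 1.9534
T(n) = O(n^2) = O(n^2)

For T(n) = 15T(n/4) + O(n^2): log_4(15) = 1.9534. This is Case 3 of the Master Theorem (c > log_b(a), work dominated by root), giving O(n^2).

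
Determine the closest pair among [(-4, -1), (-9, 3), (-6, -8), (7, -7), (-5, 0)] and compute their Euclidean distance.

Computing all pairwise distances among 5 points:

d((-4, -1), (-9, 3)) = 6.4031
d((-4, -1), (-6, -8)) = 7.2801
d((-4, -1), (7, -7)) = 12.53
d((-4, -1), (-5, 0)) = 1.4142 <-- minimum
d((-9, 3), (-6, -8)) = 11.4018
d((-9, 3), (7, -7)) = 18.868
d((-9, 3), (-5, 0)) = 5.0
d((-6, -8), (7, -7)) = 13.0384
d((-6, -8), (-5, 0)) = 8.0623
d((7, -7), (-5, 0)) = 13.8924

Closest pair: (-4, -1) and (-5, 0) with distance 1.4142

The closest pair is (-4, -1) and (-5, 0) with Euclidean distance 1.4142. For 5 points, brute-force pairwise comparison is shown above. For large n, the divide-and-conquer algorithm (sort by x, recurse on halves, check the dividing strip) achieves O(n log n).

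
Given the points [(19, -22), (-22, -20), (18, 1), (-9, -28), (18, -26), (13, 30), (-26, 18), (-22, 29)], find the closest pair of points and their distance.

Computing all pairwise distances among 8 points:

d((19, -22), (-22, -20)) = 41.0488
d((19, -22), (18, 1)) = 23.0217
d((19, -22), (-9, -28)) = 28.6356
d((19, -22), (18, -26)) = 4.1231 <-- minimum
d((19, -22), (13, 30)) = 52.345
d((19, -22), (-26, 18)) = 60.208
d((19, -22), (-22, 29)) = 65.437
d((-22, -20), (18, 1)) = 45.1774
d((-22, -20), (-9, -28)) = 15.2643
d((-22, -20), (18, -26)) = 40.4475
d((-22, -20), (13, 30)) = 61.0328
d((-22, -20), (-26, 18)) = 38.2099
d((-22, -20), (-22, 29)) = 49.0
d((18, 1), (-9, -28)) = 39.6232
d((18, 1), (18, -26)) = 27.0
d((18, 1), (13, 30)) = 29.4279
d((18, 1), (-26, 18)) = 47.1699
d((18, 1), (-22, 29)) = 48.8262
d((-9, -28), (18, -26)) = 27.074
d((-9, -28), (13, 30)) = 62.0322
d((-9, -28), (-26, 18)) = 49.0408
d((-9, -28), (-22, 29)) = 58.4637
d((18, -26), (13, 30)) = 56.2228
d((18, -26), (-26, 18)) = 62.2254
d((18, -26), (-22, 29)) = 68.0074
d((13, 30), (-26, 18)) = 40.8044
d((13, 30), (-22, 29)) = 35.0143
d((-26, 18), (-22, 29)) = 11.7047

Closest pair: (19, -22) and (18, -26) with distance 4.1231

The closest pair is (19, -22) and (18, -26) with Euclidean distance 4.1231. For 8 points, brute-force pairwise comparison is shown above. For large n, the divide-and-conquer algorithm (sort by x, recurse on halves, check the dividing strip) achieves O(n log n).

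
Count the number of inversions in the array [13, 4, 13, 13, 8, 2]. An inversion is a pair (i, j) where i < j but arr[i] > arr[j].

Finding inversions in [13, 4, 13, 13, 8, 2]:

(0, 1): arr[0]=13 > arr[1]=4
(0, 4): arr[0]=13 > arr[4]=8
(0, 5): arr[0]=13 > arr[5]=2
(1, 5): arr[1]=4 > arr[5]=2
(2, 4): arr[2]=13 > arr[4]=8
(2, 5): arr[2]=13 > arr[5]=2
(3, 4): arr[3]=13 > arr[4]=8
(3, 5): arr[3]=13 > arr[5]=2
(4, 5): arr[4]=8 > arr[5]=2

Total inversions: 9

The array has 9 inversion(s): (0,1), (0,4), (0,5), (1,5), (2,4), (2,5), (3,4), (3,5), (4,5). Each pair (i,j) satisfies i < j and arr[i] > arr[j].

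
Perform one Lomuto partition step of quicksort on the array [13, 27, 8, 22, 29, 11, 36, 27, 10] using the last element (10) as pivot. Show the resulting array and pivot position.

Lomuto partition with pivot = 10:

Initial array: [13, 27, 8, 22, 29, 11, 36, 27, 10]

arr[0]=13 > 10: no swap
arr[1]=27 > 10: no swap
arr[2]=8 <= 10: swap with position 0, array becomes [8, 27, 13, 22, 29, 11, 36, 27, 10]
arr[3]=22 > 10: no swap
arr[4]=29 > 10: no swap
arr[5]=11 > 10: no swap
arr[6]=36 > 10: no swap
arr[7]=27 > 10: no swap

Place pivot at position 1: [8, 10, 13, 22, 29, 11, 36, 27, 27]
Pivot position: 1

After partitioning with pivot 10, the array becomes [8, 10, 13, 22, 29, 11, 36, 27, 27]. The pivot is placed at index 1. All elements to the left of the pivot are <= 10, and all elements to the right are > 10.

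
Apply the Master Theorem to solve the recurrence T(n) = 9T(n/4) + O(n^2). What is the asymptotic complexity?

Master Theorem for T(n) = 9T(n/4) + O(n^2):

a = 9, b = 4, c = 2
log_b(a) = log_4(9) = 1.5850

Case 3: c = 2 > log_4(9) = 1.5850
T(n) = O(n^2) = O(n^2)

For T(n) = 9T(n/4) + O(n^2): log_4(9) = 1.5850. This is Case 3 of the Master Theorem (c > log_b(a), work dominated by root), giving O(n^2).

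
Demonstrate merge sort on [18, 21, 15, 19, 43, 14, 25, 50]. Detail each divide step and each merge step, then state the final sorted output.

Merge sort trace:

Split: [18, 21, 15, 19, 43, 14, 25, 50] -> [18, 21, 15, 19] and [43, 14, 25, 50]
  Split: [18, 21, 15, 19] -> [18, 21] and [15, 19]
    Split: [18, 21] -> [18] and [21]
    Merge: [18] + [21] -> [18, 21]
    Split: [15, 19] -> [15] and [19]
    Merge: [15] + [19] -> [15, 19]
  Merge: [18, 21] + [15, 19] -> [15, 18, 19, 21]
  Split: [43, 14, 25, 50] -> [43, 14] and [25, 50]
    Split: [43, 14] -> [43] and [14]
    Merge: [43] + [14] -> [14, 43]
    Split: [25, 50] -> [25] and [50]
    Merge: [25] + [50] -> [25, 50]
  Merge: [14, 43] + [25, 50] -> [14, 25, 43, 50]
Merge: [15, 18, 19, 21] + [14, 25, 43, 50] -> [14, 15, 18, 19, 21, 25, 43, 50]

Final sorted array: [14, 15, 18, 19, 21, 25, 43, 50]

The merge sort proceeds by recursively splitting the array and merging sorted halves.
After all merges, the sorted array is [14, 15, 18, 19, 21, 25, 43, 50].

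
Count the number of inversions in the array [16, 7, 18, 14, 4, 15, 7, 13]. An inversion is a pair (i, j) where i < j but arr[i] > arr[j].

Finding inversions in [16, 7, 18, 14, 4, 15, 7, 13]:

(0, 1): arr[0]=16 > arr[1]=7
(0, 3): arr[0]=16 > arr[3]=14
(0, 4): arr[0]=16 > arr[4]=4
(0, 5): arr[0]=16 > arr[5]=15
(0, 6): arr[0]=16 > arr[6]=7
(0, 7): arr[0]=16 > arr[7]=13
(1, 4): arr[1]=7 > arr[4]=4
(2, 3): arr[2]=18 > arr[3]=14
(2, 4): arr[2]=18 > arr[4]=4
(2, 5): arr[2]=18 > arr[5]=15
(2, 6): arr[2]=18 > arr[6]=7
(2, 7): arr[2]=18 > arr[7]=13
(3, 4): arr[3]=14 > arr[4]=4
(3, 6): arr[3]=14 > arr[6]=7
(3, 7): arr[3]=14 > arr[7]=13
(5, 6): arr[5]=15 > arr[6]=7
(5, 7): arr[5]=15 > arr[7]=13

Total inversions: 17

The array has 17 inversion(s): (0,1), (0,3), (0,4), (0,5), (0,6), (0,7), (1,4), (2,3), (2,4), (2,5), (2,6), (2,7), (3,4), (3,6), (3,7), (5,6), (5,7). Each pair (i,j) satisfies i < j and arr[i] > arr[j].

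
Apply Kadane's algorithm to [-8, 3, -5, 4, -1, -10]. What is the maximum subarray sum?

Using Kadane's algorithm on [-8, 3, -5, 4, -1, -10]:

Scanning through the array:
Position 1 (value 3): max_ending_here = 3, max_so_far = 3
Position 2 (value -5): max_ending_here = -2, max_so_far = 3
Position 3 (value 4): max_ending_here = 4, max_so_far = 4
Position 4 (value -1): max_ending_here = 3, max_so_far = 4
Position 5 (value -10): max_ending_here = -7, max_so_far = 4

Maximum subarray: [4]
Maximum sum: 4

The maximum subarray is [4] with sum 4. This subarray runs from index 3 to index 3.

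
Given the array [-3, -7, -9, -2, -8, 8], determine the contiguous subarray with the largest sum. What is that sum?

Using Kadane's algorithm on [-3, -7, -9, -2, -8, 8]:

Scanning through the array:
Position 1 (value -7): max_ending_here = -7, max_so_far = -3
Position 2 (value -9): max_ending_here = -9, max_so_far = -3
Position 3 (value -2): max_ending_here = -2, max_so_far = -2
Position 4 (value -8): max_ending_here = -8, max_so_far = -2
Position 5 (value 8): max_ending_here = 8, max_so_far = 8

Maximum subarray: [8]
Maximum sum: 8

The maximum subarray is [8] with sum 8. This subarray runs from index 5 to index 5.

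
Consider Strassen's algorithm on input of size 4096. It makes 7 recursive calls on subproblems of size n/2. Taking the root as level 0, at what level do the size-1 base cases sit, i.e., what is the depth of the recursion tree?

For divide and conquer with division factor 2:

Problem sizes at each level:
Level 0: 4096
Level 1: 2048
Level 2: 1024
Level 3: 512
Level 4: 256
Level 5: 128
Level 6: 64
Level 7: 32
Level 8: 16
Level 9: 8
Level 10: 4
Level 11: 2
Level 12: 1

The root is level 0 and the size-1 base case is level 12 (the tree spans levels 0 through 12, i.e. 13 levels counting the root), so the depth is the number of divisions: log_2(4096) = 12

The recursion tree depth is log_2(4096) = 12. At each level, the problem size is divided by 2, so it takes 12 divisions to reduce to a base case of size 1. The algorithm makes 7 recursive calls at each level.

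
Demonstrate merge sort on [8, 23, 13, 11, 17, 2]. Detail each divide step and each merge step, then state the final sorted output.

Merge sort trace:

Split: [8, 23, 13, 11, 17, 2] -> [8, 23, 13] and [11, 17, 2]
  Split: [8, 23, 13] -> [8] and [23, 13]
    Split: [23, 13] -> [23] and [13]
    Merge: [23] + [13] -> [13, 23]
  Merge: [8] + [13, 23] -> [8, 13, 23]
  Split: [11, 17, 2] -> [11] and [17, 2]
    Split: [17, 2] -> [17] and [2]
    Merge: [17] + [2] -> [2, 17]
  Merge: [11] + [2, 17] -> [2, 11, 17]
Merge: [8, 13, 23] + [2, 11, 17] -> [2, 8, 11, 13, 17, 23]

Final sorted array: [2, 8, 11, 13, 17, 23]

The merge sort proceeds by recursively splitting the array and merging sorted halves.
After all merges, the sorted array is [2, 8, 11, 13, 17, 23].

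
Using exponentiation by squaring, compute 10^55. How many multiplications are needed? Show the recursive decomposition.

Computing 10^55 by squaring (build up from 10^1; each line after the first costs one multiplication):

10^1 = 10
10^2 = (10^1)^2 = 10^2 = 100
10^3 = 10 * 10^2 = 10 * 100 = 1000
10^6 = (10^3)^2 = 1000^2 = 1000000
10^12 = (10^6)^2 = 1000000^2 = 1000000000000
10^13 = 10 * 10^12 = 10 * 1000000000000 = 10000000000000
10^26 = (10^13)^2 = 10000000000000^2 = 100000000000000000000000000
10^27 = 10 * 10^26 = 10 * 100000000000000000000000000 = 1000000000000000000000000000
10^54 = (10^27)^2 = 1000000000000000000000000000^2 = 1000000000000000000000000000000000000000000000000000000
10^55 = 10 * 10^54 = 10 * 1000000000000000000000000000000000000000000000000000000 = 10000000000000000000000000000000000000000000000000000000

Result: 10000000000000000000000000000000000000000000000000000000
Multiplications needed: 9 (9 lines after 10^1)

10^55 = 10000000000000000000000000000000000000000000000000000000. Using exponentiation by squaring, this requires 9 multiplications. The key idea: if the exponent is even, square the half-power; if odd, multiply by the base once.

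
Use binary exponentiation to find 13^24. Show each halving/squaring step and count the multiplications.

Computing 13^24 by squaring (build up from 13^1; each line after the first costs one multiplication):

13^1 = 13
13^2 = (13^1)^2 = 13^2 = 169
13^3 = 13 * 13^2 = 13 * 169 = 2197
13^6 = (13^3)^2 = 2197^2 = 4826809
13^12 = (13^6)^2 = 4826809^2 = 23298085122481
13^24 = (13^12)^2 = 23298085122481^2 = 542800770374370512771595361

Result: 542800770374370512771595361
Multiplications needed: 5 (5 lines after 13^1)

13^24 = 542800770374370512771595361. Using exponentiation by squaring, this requires 5 multiplications. The key idea: if the exponent is even, square the half-power; if odd, multiply by the base once.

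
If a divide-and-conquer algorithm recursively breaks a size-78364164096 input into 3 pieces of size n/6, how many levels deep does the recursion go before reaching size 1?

For divide and conquer with division factor 6:

Problem sizes at each level:
Level 0: 78364164096
Level 1: 13060694016
Level 2: 2176782336
Level 3: 362797056
Level 4: 60466176
Level 5: 10077696
Level 6: 1679616
Level 7: 279936
Level 8: 46656
Level 9: 7776
Level 10: 1296
Level 11: 216
Level 12: 36
Level 13: 6
Level 14: 1

The root is level 0 and the size-1 base case is level 14 (the tree spans levels 0 through 14, i.e. 15 levels counting the root), so the depth is the number of divisions: log_6(78364164096) = 14

The recursion tree depth is log_6(78364164096) = 14. At each level, the problem size is divided by 6, so it takes 14 divisions to reduce to a base case of size 1. The algorithm makes 3 recursive calls at each level.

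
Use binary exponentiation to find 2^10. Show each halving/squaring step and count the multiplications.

Computing 2^10 by squaring (build up from 2^1; each line after the first costs one multiplication):

2^1 = 2
2^2 = (2^1)^2 = 2^2 = 4
2^4 = (2^2)^2 = 4^2 = 16
2^5 = 2 * 2^4 = 2 * 16 = 32
2^10 = (2^5)^2 = 32^2 = 1024

Result: 1024
Multiplications needed: 4 (4 lines after 2^1)

2^10 = 1024. Using exponentiation by squaring, this requires 4 multiplications. The key idea: if the exponent is even, square the half-power; if odd, multiply by the base once.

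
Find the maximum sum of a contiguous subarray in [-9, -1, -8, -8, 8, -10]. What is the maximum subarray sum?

Using Kadane's algorithm on [-9, -1, -8, -8, 8, -10]:

Scanning through the array:
Position 1 (value -1): max_ending_here = -1, max_so_far = -1
Position 2 (value -8): max_ending_here = -8, max_so_far = -1
Position 3 (value -8): max_ending_here = -8, max_so_far = -1
Position 4 (value 8): max_ending_here = 8, max_so_far = 8
Position 5 (value -10): max_ending_here = -2, max_so_far = 8

Maximum subarray: [8]
Maximum sum: 8

The maximum subarray is [8] with sum 8. This subarray runs from index 4 to index 4.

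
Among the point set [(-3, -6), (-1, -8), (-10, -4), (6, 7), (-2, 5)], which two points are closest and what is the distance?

Computing all pairwise distances among 5 points:

d((-3, -6), (-1, -8)) = 2.8284 <-- minimum
d((-3, -6), (-10, -4)) = 7.2801
d((-3, -6), (6, 7)) = 15.8114
d((-3, -6), (-2, 5)) = 11.0454
d((-1, -8), (-10, -4)) = 9.8489
d((-1, -8), (6, 7)) = 16.5529
d((-1, -8), (-2, 5)) = 13.0384
d((-10, -4), (6, 7)) = 19.4165
d((-10, -4), (-2, 5)) = 12.0416
d((6, 7), (-2, 5)) = 8.2462

Closest pair: (-3, -6) and (-1, -8) with distance 2.8284

The closest pair is (-3, -6) and (-1, -8) with Euclidean distance 2.8284. For 5 points, brute-force pairwise comparison is shown above. For large n, the divide-and-conquer algorithm (sort by x, recurse on halves, check the dividing strip) achieves O(n log n).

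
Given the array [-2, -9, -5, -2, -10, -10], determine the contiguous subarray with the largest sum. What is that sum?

Using Kadane's algorithm on [-2, -9, -5, -2, -10, -10]:

Scanning through the array:
Position 1 (value -9): max_ending_here = -9, max_so_far = -2
Position 2 (value -5): max_ending_here = -5, max_so_far = -2
Position 3 (value -2): max_ending_here = -2, max_so_far = -2
Position 4 (value -10): max_ending_here = -10, max_so_far = -2
Position 5 (value -10): max_ending_here = -10, max_so_far = -2

Maximum subarray: [-2]
Maximum sum: -2

The maximum subarray is [-2] with sum -2. This subarray runs from index 0 to index 0.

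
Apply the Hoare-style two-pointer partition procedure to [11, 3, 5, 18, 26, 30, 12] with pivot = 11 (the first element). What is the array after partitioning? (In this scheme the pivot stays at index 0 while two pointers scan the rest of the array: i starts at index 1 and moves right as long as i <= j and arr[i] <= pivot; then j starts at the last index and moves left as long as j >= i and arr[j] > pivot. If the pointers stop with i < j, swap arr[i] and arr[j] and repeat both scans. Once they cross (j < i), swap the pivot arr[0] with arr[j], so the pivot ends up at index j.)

Hoare-style two-pointer partition with pivot = 11:

Initial array: [11, 3, 5, 18, 26, 30, 12]

Pointers start at i = 1, j = 6.
i ends at 3, j ends at 2: the pointers have crossed (j < i), so scanning stops.

Swap pivot arr[0] with arr[2] to place pivot at position 2: [5, 3, 11, 18, 26, 30, 12]
Pivot position: 2

After partitioning with pivot 11, the array becomes [5, 3, 11, 18, 26, 30, 12]. The pivot is placed at index 2. All elements to the left of the pivot are <= 11, and all elements to the right are > 11.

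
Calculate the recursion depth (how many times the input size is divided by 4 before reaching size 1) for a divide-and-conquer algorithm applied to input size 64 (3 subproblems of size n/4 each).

For divide and conquer with division factor 4:

Problem sizes at each level:
Level 0: 64
Level 1: 16
Level 2: 4
Level 3: 1

The root is level 0 and the size-1 base case is level 3 (the tree spans levels 0 through 3, i.e. 4 levels counting the root), so the depth is the number of divisions: log_4(64) = 3

The recursion tree depth is log_4(64) = 3. At each level, the problem size is divided by 4, so it takes 3 divisions to reduce to a base case of size 1. The algorithm makes 3 recursive calls at each level.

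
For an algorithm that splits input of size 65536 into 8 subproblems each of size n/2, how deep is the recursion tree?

For divide and conquer with division factor 2:

Problem sizes at each level:
Level 0: 65536
Level 1: 32768
Level 2: 16384
Level 3: 8192
Level 4: 4096
Level 5: 2048
Level 6: 1024
Level 7: 512
Level 8: 256
Level 9: 128
Level 10: 64
Level 11: 32
Level 12: 16
Level 13: 8
Level 14: 4
Level 15: 2
Level 16: 1

The root is level 0 and the size-1 base case is level 16 (the tree spans levels 0 through 16, i.e. 17 levels counting the root), so the depth is the number of divisions: log_2(65536) = 16

The recursion tree depth is log_2(65536) = 16. At each level, the problem size is divided by 2, so it takes 16 divisions to reduce to a base case of size 1. The algorithm makes 8 recursive calls at each level.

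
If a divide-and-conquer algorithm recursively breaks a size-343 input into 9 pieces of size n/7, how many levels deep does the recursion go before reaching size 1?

For divide and conquer with division factor 7:

Problem sizes at each level:
Level 0: 343
Level 1: 49
Level 2: 7
Level 3: 1

The root is level 0 and the size-1 base case is level 3 (the tree spans levels 0 through 3, i.e. 4 levels counting the root), so the depth is the number of divisions: log_7(343) = 3

The recursion tree depth is log_7(343) = 3. At each level, the problem size is divided by 7, so it takes 3 divisions to reduce to a base case of size 1. The algorithm makes 9 recursive calls at each level.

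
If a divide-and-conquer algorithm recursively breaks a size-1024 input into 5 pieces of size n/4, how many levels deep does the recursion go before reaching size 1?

For divide and conquer with division factor 4:

Problem sizes at each level:
Level 0: 1024
Level 1: 256
Level 2: 64
Level 3: 16
Level 4: 4
Level 5: 1

The root is level 0 and the size-1 base case is level 5 (the tree spans levels 0 through 5, i.e. 6 levels counting the root), so the depth is the number of divisions: log_4(1024) = 5

The recursion tree depth is log_4(1024) = 5. At each level, the problem size is divided by 4, so it takes 5 divisions to reduce to a base case of size 1. The algorithm makes 5 recursive calls at each level.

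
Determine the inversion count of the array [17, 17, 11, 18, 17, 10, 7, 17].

Finding inversions in [17, 17, 11, 18, 17, 10, 7, 17]:

(0, 2): arr[0]=17 > arr[2]=11
(0, 5): arr[0]=17 > arr[5]=10
(0, 6): arr[0]=17 > arr[6]=7
(1, 2): arr[1]=17 > arr[2]=11
(1, 5): arr[1]=17 > arr[5]=10
(1, 6): arr[1]=17 > arr[6]=7
(2, 5): arr[2]=11 > arr[5]=10
(2, 6): arr[2]=11 > arr[6]=7
(3, 4): arr[3]=18 > arr[4]=17
(3, 5): arr[3]=18 > arr[5]=10
(3, 6): arr[3]=18 > arr[6]=7
(3, 7): arr[3]=18 > arr[7]=17
(4, 5): arr[4]=17 > arr[5]=10
(4, 6): arr[4]=17 > arr[6]=7
(5, 6): arr[5]=10 > arr[6]=7

Total inversions: 15

The array has 15 inversion(s): (0,2), (0,5), (0,6), (1,2), (1,5), (1,6), (2,5), (2,6), (3,4), (3,5), (3,6), (3,7), (4,5), (4,6), (5,6). Each pair (i,j) satisfies i < j and arr[i] > arr[j].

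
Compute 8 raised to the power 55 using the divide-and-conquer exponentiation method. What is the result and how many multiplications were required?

Computing 8^55 by squaring (build up from 8^1; each line after the first costs one multiplication):

8^1 = 8
8^2 = (8^1)^2 = 8^2 = 64
8^3 = 8 * 8^2 = 8 * 64 = 512
8^6 = (8^3)^2 = 512^2 = 262144
8^12 = (8^6)^2 = 262144^2 = 68719476736
8^13 = 8 * 8^12 = 8 * 68719476736 = 549755813888
8^26 = (8^13)^2 = 549755813888^2 = 302231454903657293676544
8^27 = 8 * 8^26 = 8 * 302231454903657293676544 = 2417851639229258349412352
8^54 = (8^27)^2 = 2417851639229258349412352^2 = 5846006549323611672814739330865132078623730171904
8^55 = 8 * 8^54 = 8 * 5846006549323611672814739330865132078623730171904 = 46768052394588893382517914646921056628989841375232

Result: 46768052394588893382517914646921056628989841375232
Multiplications needed: 9 (9 lines after 8^1)

8^55 = 46768052394588893382517914646921056628989841375232. Using exponentiation by squaring, this requires 9 multiplications. The key idea: if the exponent is even, square the half-power; if odd, multiply by the base once.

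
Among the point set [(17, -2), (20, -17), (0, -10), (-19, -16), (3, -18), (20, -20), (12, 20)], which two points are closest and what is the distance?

Computing all pairwise distances among 7 points:

d((17, -2), (20, -17)) = 15.2971
d((17, -2), (0, -10)) = 18.7883
d((17, -2), (-19, -16)) = 38.6264
d((17, -2), (3, -18)) = 21.2603
d((17, -2), (20, -20)) = 18.2483
d((17, -2), (12, 20)) = 22.561
d((20, -17), (0, -10)) = 21.1896
d((20, -17), (-19, -16)) = 39.0128
d((20, -17), (3, -18)) = 17.0294
d((20, -17), (20, -20)) = 3.0 <-- minimum
d((20, -17), (12, 20)) = 37.855
d((0, -10), (-19, -16)) = 19.9249
d((0, -10), (3, -18)) = 8.544
d((0, -10), (20, -20)) = 22.3607
d((0, -10), (12, 20)) = 32.311
d((-19, -16), (3, -18)) = 22.0907
d((-19, -16), (20, -20)) = 39.2046
d((-19, -16), (12, 20)) = 47.5079
d((3, -18), (20, -20)) = 17.1172
d((3, -18), (12, 20)) = 39.0512
d((20, -20), (12, 20)) = 40.7922

Closest pair: (20, -17) and (20, -20) with distance 3.0

The closest pair is (20, -17) and (20, -20) with Euclidean distance 3.0. For 7 points, brute-force pairwise comparison is shown above. For large n, the divide-and-conquer algorithm (sort by x, recurse on halves, check the dividing strip) achieves O(n log n).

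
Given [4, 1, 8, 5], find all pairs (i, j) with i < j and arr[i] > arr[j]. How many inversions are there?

Finding inversions in [4, 1, 8, 5]:

(0, 1): arr[0]=4 > arr[1]=1
(2, 3): arr[2]=8 > arr[3]=5

Total inversions: 2

The array has 2 inversion(s): (0,1), (2,3). Each pair (i,j) satisfies i < j and arr[i] > arr[j].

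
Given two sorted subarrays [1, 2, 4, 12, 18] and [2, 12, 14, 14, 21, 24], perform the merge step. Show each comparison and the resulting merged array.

Merging process:

Compare 1 vs 2: take 1 from left. Merged: [1]
Compare 2 vs 2: take 2 from left. Merged: [1, 2]
Compare 4 vs 2: take 2 from right. Merged: [1, 2, 2]
Compare 4 vs 12: take 4 from left. Merged: [1, 2, 2, 4]
Compare 12 vs 12: take 12 from left. Merged: [1, 2, 2, 4, 12]
Compare 18 vs 12: take 12 from right. Merged: [1, 2, 2, 4, 12, 12]
Compare 18 vs 14: take 14 from right. Merged: [1, 2, 2, 4, 12, 12, 14]
Compare 18 vs 14: take 14 from right. Merged: [1, 2, 2, 4, 12, 12, 14, 14]
Compare 18 vs 21: take 18 from left. Merged: [1, 2, 2, 4, 12, 12, 14, 14, 18]
Append remaining from right: [21, 24]. Merged: [1, 2, 2, 4, 12, 12, 14, 14, 18, 21, 24]

Final merged array: [1, 2, 2, 4, 12, 12, 14, 14, 18, 21, 24]
Total comparisons: 9

The merged array is [1, 2, 2, 4, 12, 12, 14, 14, 18, 21, 24], requiring 9 comparisons. The merge step runs in O(n) time where n is the total number of elements.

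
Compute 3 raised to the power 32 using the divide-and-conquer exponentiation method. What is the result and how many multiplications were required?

Computing 3^32 by squaring (build up from 3^1; each line after the first costs one multiplication):

3^1 = 3
3^2 = (3^1)^2 = 3^2 = 9
3^4 = (3^2)^2 = 9^2 = 81
3^8 = (3^4)^2 = 81^2 = 6561
3^16 = (3^8)^2 = 6561^2 = 43046721
3^32 = (3^16)^2 = 43046721^2 = 1853020188851841

Result: 1853020188851841
Multiplications needed: 5 (5 lines after 3^1)

3^32 = 1853020188851841. Using exponentiation by squaring, this requires 5 multiplications. The key idea: if the exponent is even, square the half-power; if odd, multiply by the base once.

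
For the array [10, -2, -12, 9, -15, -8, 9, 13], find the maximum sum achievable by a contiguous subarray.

Using Kadane's algorithm on [10, -2, -12, 9, -15, -8, 9, 13]:

Scanning through the array:
Position 1 (value -2): max_ending_here = 8, max_so_far = 10
Position 2 (value -12): max_ending_here = -4, max_so_far = 10
Position 3 (value 9): max_ending_here = 9, max_so_far = 10
Position 4 (value -15): max_ending_here = -6, max_so_far = 10
Position 5 (value -8): max_ending_here = -8, max_so_far = 10
Position 6 (value 9): max_ending_here = 9, max_so_far = 10
Position 7 (value 13): max_ending_here = 22, max_so_far = 22

Maximum subarray: [9, 13]
Maximum sum: 22

The maximum subarray is [9, 13] with sum 22. This subarray runs from index 6 to index 7.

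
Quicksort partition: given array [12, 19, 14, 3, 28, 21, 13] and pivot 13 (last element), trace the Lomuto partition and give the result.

Lomuto partition with pivot = 13:

Initial array: [12, 19, 14, 3, 28, 21, 13]

arr[0]=12 <= 13: swap with position 0, array becomes [12, 19, 14, 3, 28, 21, 13]
arr[1]=19 > 13: no swap
arr[2]=14 > 13: no swap
arr[3]=3 <= 13: swap with position 1, array becomes [12, 3, 14, 19, 28, 21, 13]
arr[4]=28 > 13: no swap
arr[5]=21 > 13: no swap

Place pivot at position 2: [12, 3, 13, 19, 28, 21, 14]
Pivot position: 2

After partitioning with pivot 13, the array becomes [12, 3, 13, 19, 28, 21, 14]. The pivot is placed at index 2. All elements to the left of the pivot are <= 13, and all elements to the right are > 13.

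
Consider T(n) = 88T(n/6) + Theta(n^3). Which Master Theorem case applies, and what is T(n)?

Master Theorem for T(n) = 88T(n/6) + O(n^3):

a = 88, b = 6, c = 3
log_b(a) = log_6(88) = 2.4988

Case 3: c = 3 > log_6(88) = 2.4988
T(n) = O(n^3) = O(n^3)

For T(n) = 88T(n/6) + O(n^3): log_6(88) = 2.4988. This is Case 3 of the Master Theorem (c > log_b(a), work dominated by root), giving O(n^3).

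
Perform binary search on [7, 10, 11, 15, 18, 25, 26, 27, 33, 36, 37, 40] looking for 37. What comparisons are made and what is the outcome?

Binary search for 37 in [7, 10, 11, 15, 18, 25, 26, 27, 33, 36, 37, 40]:

lo=0, hi=11, mid=5, arr[mid]=25 -> 25 < 37, search right half
lo=6, hi=11, mid=8, arr[mid]=33 -> 33 < 37, search right half
lo=9, hi=11, mid=10, arr[mid]=37 -> Found target at index 10!

Binary search finds 37 at index 10 after 3 comparisons. The search repeatedly halves the search space by comparing with the middle element.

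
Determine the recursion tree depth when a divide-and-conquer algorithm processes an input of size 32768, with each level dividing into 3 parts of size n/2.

For divide and conquer with division factor 2:

Problem sizes at each level:
Level 0: 32768
Level 1: 16384
Level 2: 8192
Level 3: 4096
Level 4: 2048
Level 5: 1024
Level 6: 512
Level 7: 256
Level 8: 128
Level 9: 64
Level 10: 32
Level 11: 16
Level 12: 8
Level 13: 4
Level 14: 2
Level 15: 1

The root is level 0 and the size-1 base case is level 15 (the tree spans levels 0 through 15, i.e. 16 levels counting the root), so the depth is the number of divisions: log_2(32768) = 15

The recursion tree depth is log_2(32768) = 15. At each level, the problem size is divided by 2, so it takes 15 divisions to reduce to a base case of size 1. The algorithm makes 3 recursive calls at each level.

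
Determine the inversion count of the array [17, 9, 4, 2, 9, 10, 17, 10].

Finding inversions in [17, 9, 4, 2, 9, 10, 17, 10]:

(0, 1): arr[0]=17 > arr[1]=9
(0, 2): arr[0]=17 > arr[2]=4
(0, 3): arr[0]=17 > arr[3]=2
(0, 4): arr[0]=17 > arr[4]=9
(0, 5): arr[0]=17 > arr[5]=10
(0, 7): arr[0]=17 > arr[7]=10
(1, 2): arr[1]=9 > arr[2]=4
(1, 3): arr[1]=9 > arr[3]=2
(2, 3): arr[2]=4 > arr[3]=2
(6, 7): arr[6]=17 > arr[7]=10

Total inversions: 10

The array has 10 inversion(s): (0,1), (0,2), (0,3), (0,4), (0,5), (0,7), (1,2), (1,3), (2,3), (6,7). Each pair (i,j) satisfies i < j and arr[i] > arr[j].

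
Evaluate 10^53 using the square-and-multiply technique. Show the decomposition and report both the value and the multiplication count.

Computing 10^53 by squaring (build up from 10^1; each line after the first costs one multiplication):

10^1 = 10
10^2 = (10^1)^2 = 10^2 = 100
10^3 = 10 * 10^2 = 10 * 100 = 1000
10^6 = (10^3)^2 = 1000^2 = 1000000
10^12 = (10^6)^2 = 1000000^2 = 1000000000000
10^13 = 10 * 10^12 = 10 * 1000000000000 = 10000000000000
10^26 = (10^13)^2 = 10000000000000^2 = 100000000000000000000000000
10^52 = (10^26)^2 = 100000000000000000000000000^2 = 10000000000000000000000000000000000000000000000000000
10^53 = 10 * 10^52 = 10 * 10000000000000000000000000000000000000000000000000000 = 100000000000000000000000000000000000000000000000000000

Result: 100000000000000000000000000000000000000000000000000000
Multiplications needed: 8 (8 lines after 10^1)

10^53 = 100000000000000000000000000000000000000000000000000000. Using exponentiation by squaring, this requires 8 multiplications. The key idea: if the exponent is even, square the half-power; if odd, multiply by the base once.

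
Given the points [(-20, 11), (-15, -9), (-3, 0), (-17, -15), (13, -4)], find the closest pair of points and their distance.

Computing all pairwise distances among 5 points:

d((-20, 11), (-15, -9)) = 20.6155
d((-20, 11), (-3, 0)) = 20.2485
d((-20, 11), (-17, -15)) = 26.1725
d((-20, 11), (13, -4)) = 36.2491
d((-15, -9), (-3, 0)) = 15.0
d((-15, -9), (-17, -15)) = 6.3246 <-- minimum
d((-15, -9), (13, -4)) = 28.4429
d((-3, 0), (-17, -15)) = 20.5183
d((-3, 0), (13, -4)) = 16.4924
d((-17, -15), (13, -4)) = 31.9531

Closest pair: (-15, -9) and (-17, -15) with distance 6.3246

The closest pair is (-15, -9) and (-17, -15) with Euclidean distance 6.3246. For 5 points, brute-force pairwise comparison is shown above. For large n, the divide-and-conquer algorithm (sort by x, recurse on halves, check the dividing strip) achieves O(n log n).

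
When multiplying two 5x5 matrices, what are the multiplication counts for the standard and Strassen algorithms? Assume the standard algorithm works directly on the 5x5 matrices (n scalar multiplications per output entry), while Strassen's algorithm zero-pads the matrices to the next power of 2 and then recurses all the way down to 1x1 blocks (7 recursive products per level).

Matrix multiplication for 5x5 matrices:

Strassen's algorithm requires power-of-2 dimensions. Pad 5x5 to 8x8 (next power of 2).

Standard algorithm: 5^3 = 125 multiplications
Strassen's algorithm: 7^(log2(8)) = 7^3 = 343 multiplications
Difference: 125 - 343 = -218 (Strassen uses MORE here due to padding overhead — for small or just-over-power-of-2 n, padding can outweigh the per-level savings)

Standard: 125 multiplications (5^3). Strassen: 343 multiplications (7^3, after padding to 8x8). Strassen reduces 8 recursive multiplications to 7 at each level.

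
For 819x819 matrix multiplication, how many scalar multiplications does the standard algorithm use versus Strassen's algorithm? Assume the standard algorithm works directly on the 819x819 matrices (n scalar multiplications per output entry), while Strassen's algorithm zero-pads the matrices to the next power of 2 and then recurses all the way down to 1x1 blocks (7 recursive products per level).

Matrix multiplication for 819x819 matrices:

Strassen's algorithm requires power-of-2 dimensions. Pad 819x819 to 1024x1024 (next power of 2).

Standard algorithm: 819^3 = 549353259 multiplications
Strassen's algorithm: 7^(log2(1024)) = 7^10 = 282475249 multiplications
Savings: 549353259 - 282475249 = 266878010 multiplications

Standard: 549353259 multiplications (819^3). Strassen: 282475249 multiplications (7^10, after padding to 1024x1024). Strassen reduces 8 recursive multiplications to 7 at each level.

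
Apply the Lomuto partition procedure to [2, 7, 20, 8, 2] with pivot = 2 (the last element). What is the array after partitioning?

Lomuto partition with pivot = 2:

Initial array: [2, 7, 20, 8, 2]

arr[0]=2 <= 2: swap with position 0, array becomes [2, 7, 20, 8, 2]
arr[1]=7 > 2: no swap
arr[2]=20 > 2: no swap
arr[3]=8 > 2: no swap

Place pivot at position 1: [2, 2, 20, 8, 7]
Pivot position: 1

After partitioning with pivot 2, the array becomes [2, 2, 20, 8, 7]. The pivot is placed at index 1. All elements to the left of the pivot are <= 2, and all elements to the right are > 2.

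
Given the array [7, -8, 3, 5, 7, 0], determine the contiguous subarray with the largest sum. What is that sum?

Using Kadane's algorithm on [7, -8, 3, 5, 7, 0]:

Scanning through the array:
Position 1 (value -8): max_ending_here = -1, max_so_far = 7
Position 2 (value 3): max_ending_here = 3, max_so_far = 7
Position 3 (value 5): max_ending_here = 8, max_so_far = 8
Position 4 (value 7): max_ending_here = 15, max_so_far = 15
Position 5 (value 0): max_ending_here = 15, max_so_far = 15

Maximum subarray: [3, 5, 7]
Maximum sum: 15

The maximum subarray is [3, 5, 7] with sum 15. This subarray runs from index 2 to index 4.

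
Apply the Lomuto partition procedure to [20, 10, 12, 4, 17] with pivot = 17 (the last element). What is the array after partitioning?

Lomuto partition with pivot = 17:

Initial array: [20, 10, 12, 4, 17]

arr[0]=20 > 17: no swap
arr[1]=10 <= 17: swap with position 0, array becomes [10, 20, 12, 4, 17]
arr[2]=12 <= 17: swap with position 1, array becomes [10, 12, 20, 4, 17]
arr[3]=4 <= 17: swap with position 2, array becomes [10, 12, 4, 20, 17]

Place pivot at position 3: [10, 12, 4, 17, 20]
Pivot position: 3

After partitioning with pivot 17, the array becomes [10, 12, 4, 17, 20]. The pivot is placed at index 3. All elements to the left of the pivot are <= 17, and all elements to the right are > 17.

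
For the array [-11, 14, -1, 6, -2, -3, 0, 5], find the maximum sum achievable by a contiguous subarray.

Using Kadane's algorithm on [-11, 14, -1, 6, -2, -3, 0, 5]:

Scanning through the array:
Position 1 (value 14): max_ending_here = 14, max_so_far = 14
Position 2 (value -1): max_ending_here = 13, max_so_far = 14
Position 3 (value 6): max_ending_here = 19, max_so_far = 19
Position 4 (value -2): max_ending_here = 17, max_so_far = 19
Position 5 (value -3): max_ending_here = 14, max_so_far = 19
Position 6 (value 0): max_ending_here = 14, max_so_far = 19
Position 7 (value 5): max_ending_here = 19, max_so_far = 19

Maximum subarray: [14, -1, 6]
Maximum sum: 19

The maximum subarray is [14, -1, 6] with sum 19. This subarray runs from index 1 to index 3.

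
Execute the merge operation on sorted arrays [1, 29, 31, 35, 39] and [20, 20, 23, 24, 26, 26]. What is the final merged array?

Merging process:

Compare 1 vs 20: take 1 from left. Merged: [1]
Compare 29 vs 20: take 20 from right. Merged: [1, 20]
Compare 29 vs 20: take 20 from right. Merged: [1, 20, 20]
Compare 29 vs 23: take 23 from right. Merged: [1, 20, 20, 23]
Compare 29 vs 24: take 24 from right. Merged: [1, 20, 20, 23, 24]
Compare 29 vs 26: take 26 from right. Merged: [1, 20, 20, 23, 24, 26]
Compare 29 vs 26: take 26 from right. Merged: [1, 20, 20, 23, 24, 26, 26]
Append remaining from left: [29, 31, 35, 39]. Merged: [1, 20, 20, 23, 24, 26, 26, 29, 31, 35, 39]

Final merged array: [1, 20, 20, 23, 24, 26, 26, 29, 31, 35, 39]
Total comparisons: 7

The merged array is [1, 20, 20, 23, 24, 26, 26, 29, 31, 35, 39], requiring 7 comparisons. The merge step runs in O(n) time where n is the total number of elements.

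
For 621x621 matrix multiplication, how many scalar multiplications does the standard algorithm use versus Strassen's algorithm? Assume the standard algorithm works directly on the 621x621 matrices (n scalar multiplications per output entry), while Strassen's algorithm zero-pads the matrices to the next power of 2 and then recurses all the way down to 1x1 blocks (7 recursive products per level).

Matrix multiplication for 621x621 matrices:

Strassen's algorithm requires power-of-2 dimensions. Pad 621x621 to 1024x1024 (next power of 2).

Standard algorithm: 621^3 = 239483061 multiplications
Strassen's algorithm: 7^(log2(1024)) = 7^10 = 282475249 multiplications
Difference: 239483061 - 282475249 = -42992188 (Strassen uses MORE here due to padding overhead — for small or just-over-power-of-2 n, padding can outweigh the per-level savings)

Standard: 239483061 multiplications (621^3). Strassen: 282475249 multiplications (7^10, after padding to 1024x1024). Strassen reduces 8 recursive multiplications to 7 at each level.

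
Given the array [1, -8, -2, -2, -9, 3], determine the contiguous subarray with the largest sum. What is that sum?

Using Kadane's algorithm on [1, -8, -2, -2, -9, 3]:

Scanning through the array:
Position 1 (value -8): max_ending_here = -7, max_so_far = 1
Position 2 (value -2): max_ending_here = -2, max_so_far = 1
Position 3 (value -2): max_ending_here = -2, max_so_far = 1
Position 4 (value -9): max_ending_here = -9, max_so_far = 1
Position 5 (value 3): max_ending_here = 3, max_so_far = 3

Maximum subarray: [3]
Maximum sum: 3

The maximum subarray is [3] with sum 3. This subarray runs from index 5 to index 5.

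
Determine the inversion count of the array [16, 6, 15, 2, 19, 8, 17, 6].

Finding inversions in [16, 6, 15, 2, 19, 8, 17, 6]:

(0, 1): arr[0]=16 > arr[1]=6
(0, 2): arr[0]=16 > arr[2]=15
(0, 3): arr[0]=16 > arr[3]=2
(0, 5): arr[0]=16 > arr[5]=8
(0, 7): arr[0]=16 > arr[7]=6
(1, 3): arr[1]=6 > arr[3]=2
(2, 3): arr[2]=15 > arr[3]=2
(2, 5): arr[2]=15 > arr[5]=8
(2, 7): arr[2]=15 > arr[7]=6
(4, 5): arr[4]=19 > arr[5]=8
(4, 6): arr[4]=19 > arr[6]=17
(4, 7): arr[4]=19 > arr[7]=6
(5, 7): arr[5]=8 > arr[7]=6
(6, 7): arr[6]=17 > arr[7]=6

Total inversions: 14

The array has 14 inversion(s): (0,1), (0,2), (0,3), (0,5), (0,7), (1,3), (2,3), (2,5), (2,7), (4,5), (4,6), (4,7), (5,7), (6,7). Each pair (i,j) satisfies i < j and arr[i] > arr[j].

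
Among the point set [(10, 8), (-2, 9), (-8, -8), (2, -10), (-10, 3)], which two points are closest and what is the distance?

Computing all pairwise distances among 5 points:

d((10, 8), (-2, 9)) = 12.0416
d((10, 8), (-8, -8)) = 24.0832
d((10, 8), (2, -10)) = 19.6977
d((10, 8), (-10, 3)) = 20.6155
d((-2, 9), (-8, -8)) = 18.0278
d((-2, 9), (2, -10)) = 19.4165
d((-2, 9), (-10, 3)) = 10.0 <-- minimum
d((-8, -8), (2, -10)) = 10.198
d((-8, -8), (-10, 3)) = 11.1803
d((2, -10), (-10, 3)) = 17.6918

Closest pair: (-2, 9) and (-10, 3) with distance 10.0

The closest pair is (-2, 9) and (-10, 3) with Euclidean distance 10.0. For 5 points, brute-force pairwise comparison is shown above. For large n, the divide-and-conquer algorithm (sort by x, recurse on halves, check the dividing strip) achieves O(n log n).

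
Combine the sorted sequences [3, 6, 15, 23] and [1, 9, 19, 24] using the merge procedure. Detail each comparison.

Merging process:

Compare 3 vs 1: take 1 from right. Merged: [1]
Compare 3 vs 9: take 3 from left. Merged: [1, 3]
Compare 6 vs 9: take 6 from left. Merged: [1, 3, 6]
Compare 15 vs 9: take 9 from right. Merged: [1, 3, 6, 9]
Compare 15 vs 19: take 15 from left. Merged: [1, 3, 6, 9, 15]
Compare 23 vs 19: take 19 from right. Merged: [1, 3, 6, 9, 15, 19]
Compare 23 vs 24: take 23 from left. Merged: [1, 3, 6, 9, 15, 19, 23]
Append remaining from right: [24]. Merged: [1, 3, 6, 9, 15, 19, 23, 24]

Final merged array: [1, 3, 6, 9, 15, 19, 23, 24]
Total comparisons: 7

The merged array is [1, 3, 6, 9, 15, 19, 23, 24], requiring 7 comparisons. The merge step runs in O(n) time where n is the total number of elements.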